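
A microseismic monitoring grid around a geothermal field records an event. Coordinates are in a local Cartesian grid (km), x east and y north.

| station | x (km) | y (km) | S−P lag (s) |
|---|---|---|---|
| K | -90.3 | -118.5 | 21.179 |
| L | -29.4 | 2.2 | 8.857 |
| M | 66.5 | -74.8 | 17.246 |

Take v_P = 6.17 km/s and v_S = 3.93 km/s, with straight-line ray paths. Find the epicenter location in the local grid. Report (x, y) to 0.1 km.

(-9.1, 95.9)

Distance from S−P lag: d = Δt · v_P v_S / (v_P − v_S) = Δt · (6.17·3.93)/(6.17−3.93) ≈ 10.8250·Δt.
So d_K = 229.26, d_L = 95.88, d_M = 186.69 km.
Circle about each station: (x + 90.3)² + (y + 118.5)² = 229.26²; (x + 29.4)² + (y − 2.2)² = 95.88²; (x − 66.5)² + (y + 74.8)² = 186.69².
Subtracting pairs of circle equations eliminates x²+y² and gives linear equations (the radical axes):
121.8 x + 241.4 y = 22040.03
313.6 x + 87.4 y = 5527.94
Solving the 2×2 system: x ≈ -9.1, y ≈ 95.9 km.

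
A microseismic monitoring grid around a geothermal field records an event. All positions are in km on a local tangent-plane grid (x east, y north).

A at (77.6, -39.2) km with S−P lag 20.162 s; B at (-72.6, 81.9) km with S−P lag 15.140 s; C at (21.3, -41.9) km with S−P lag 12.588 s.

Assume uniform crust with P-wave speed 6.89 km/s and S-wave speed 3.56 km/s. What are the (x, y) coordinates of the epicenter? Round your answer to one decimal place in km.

Distance from S−P lag: d = Δt · v_P v_S / (v_P − v_S) = Δt · (6.89·3.56)/(6.89−3.56) ≈ 7.3659·Δt.
So d_A = 148.51, d_B = 111.52, d_C = 92.72 km.
Circle about each station: (x − 77.6)² + (y + 39.2)² = 148.51²; (x + 72.6)² + (y − 81.9)² = 111.52²; (x − 21.3)² + (y + 41.9)² = 92.72².
Subtracting the A equation from the B and C equations removes the quadratic terms:
-300.4 x + 242.2 y = 14038.48
-112.6 x − 5.4 y = 8109.12
Solving the 2×2 system: x ≈ -70.6, y ≈ -29.6 km.

x ≈ -70.6 km, y ≈ -29.6 km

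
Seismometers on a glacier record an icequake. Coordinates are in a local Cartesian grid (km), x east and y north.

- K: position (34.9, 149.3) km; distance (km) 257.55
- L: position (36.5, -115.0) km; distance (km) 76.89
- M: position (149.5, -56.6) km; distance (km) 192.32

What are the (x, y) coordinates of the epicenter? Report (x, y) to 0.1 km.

Circle about each station: (x − 34.9)² + (y − 149.3)² = 257.55²; (x − 36.5)² + (y + 115.0)² = 76.89²; (x − 149.5)² + (y + 56.6)² = 192.32².
Subtracting pairs of circle equations eliminates x²+y² and gives linear equations (the radical axes):
3.2 x − 528.6 y = 51468.68
229.2 x − 411.8 y = 31390.33
Solving the 2×2 system: x ≈ -38.4, y ≈ -97.6 km.
Check against K (with the unrounded x, y): √((x − 34.9)²+(y − 149.3)²) = 257.55 ≈ 257.55 km. ✓

(-38.4, -97.6)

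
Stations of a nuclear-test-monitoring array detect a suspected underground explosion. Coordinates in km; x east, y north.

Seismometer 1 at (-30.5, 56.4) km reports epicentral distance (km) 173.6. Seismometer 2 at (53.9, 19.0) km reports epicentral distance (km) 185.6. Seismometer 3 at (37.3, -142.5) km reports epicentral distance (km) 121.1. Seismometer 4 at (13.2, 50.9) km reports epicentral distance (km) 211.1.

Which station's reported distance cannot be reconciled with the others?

Solve using three stations at a time. Using Seismometer 1, Seismometer 2, Seismometer 3 (subtract circle equations pairwise → linear system) gives (x, y) ≈ (-79.4, -110.2).
Distances from that point to each station vs reported:
  Seismometer 1: calculated 173.6 vs reported 173.6 → residual 0.0 km
  Seismometer 2: calculated 185.6 vs reported 185.6 → residual 0.0 km
  Seismometer 3: calculated 121.1 vs reported 121.1 → residual 0.0 km
  Seismometer 4: calculated 185.8 vs reported 211.1 → residual 25.3 km
Seismometer 1, Seismometer 2, Seismometer 3 are mutually consistent (residuals ≈ 0); Seismometer 4 is off by 25.3 km.

Seismometer 4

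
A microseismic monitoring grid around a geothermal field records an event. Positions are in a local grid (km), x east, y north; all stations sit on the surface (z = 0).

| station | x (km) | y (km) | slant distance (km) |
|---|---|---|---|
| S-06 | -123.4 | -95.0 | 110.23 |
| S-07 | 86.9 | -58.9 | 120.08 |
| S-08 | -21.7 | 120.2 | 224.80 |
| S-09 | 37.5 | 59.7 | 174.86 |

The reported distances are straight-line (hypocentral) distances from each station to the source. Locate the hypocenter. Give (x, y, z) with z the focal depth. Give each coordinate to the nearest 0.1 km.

(-19.4, -101.7, 35.9)

Each station gives a sphere (x−x_i)² + (y−y_i)² + z² = d_i² (stations at z=0).
Subtracting the S-06 sphere from S-07 and S-08: z² cancels, leaving linear equations in x and y:
420.6 x + 72.2 y = -15500.29
203.4 x + 430.4 y = -47718.02
Solving: x ≈ -19.394, y ≈ -101.704 km (keep extra digits for the depth step; rounded: -19.4, -101.7).
Then from the S-06 sphere: z² = 110.23² − (x + 123.4)² − (y + 95.0)² with x = -19.394, y = -101.704, so z ≈ 35.895 ≈ 35.9 km.
Check against S-09 (with the unrounded solution): distance 174.86 ≈ 174.86 km. ✓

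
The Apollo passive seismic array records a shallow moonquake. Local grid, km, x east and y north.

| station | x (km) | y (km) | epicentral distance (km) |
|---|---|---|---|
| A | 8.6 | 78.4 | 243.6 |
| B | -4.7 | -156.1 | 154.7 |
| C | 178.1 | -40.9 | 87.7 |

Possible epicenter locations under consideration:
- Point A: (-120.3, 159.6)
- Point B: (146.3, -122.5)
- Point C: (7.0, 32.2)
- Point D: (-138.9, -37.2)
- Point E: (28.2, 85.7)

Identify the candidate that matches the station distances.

Point B

For each candidate, compare |candidate − station| to the reported distance:
Point A: residuals A 91.3, B 181.5, C 271.8 → max 271.8 km
Point B: residuals A 0.0, B 0.0, C 0.1 → max 0.1 km
Point C: residuals A 197.4, B 34.0, C 98.4 → max 197.4 km
Point D: residuals A 56.2, B 24.6, C 229.3 → max 229.3 km
Point E: residuals A 222.7, B 89.3, C 108.5 → max 222.7 km
Only Point B has all residuals ≈ 0.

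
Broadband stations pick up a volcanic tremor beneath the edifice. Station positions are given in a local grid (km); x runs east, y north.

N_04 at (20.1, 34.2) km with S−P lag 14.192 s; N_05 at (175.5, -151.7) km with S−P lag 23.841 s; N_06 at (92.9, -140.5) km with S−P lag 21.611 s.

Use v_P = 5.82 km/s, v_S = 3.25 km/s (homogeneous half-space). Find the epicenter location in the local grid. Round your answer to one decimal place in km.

Distance from S−P lag: d = Δt · v_P v_S / (v_P − v_S) = Δt · (5.82·3.25)/(5.82−3.25) ≈ 7.3599·Δt.
So d_N_04 = 104.45, d_N_05 = 175.47, d_N_06 = 159.06 km.
Circle about each station: (x − 20.1)² + (y − 34.2)² = 104.45²; (x − 175.5)² + (y + 151.7)² = 175.47²; (x − 92.9)² + (y + 140.5)² = 159.06².
Subtracting pairs of circle equations eliminates x²+y² and gives linear equations (the radical axes):
310.8 x − 371.8 y = 32359.57
145.6 x − 349.4 y = 12406.73
Solving the 2×2 system: x ≈ 122.9, y ≈ 15.7 km.

122.9 km east, 15.7 km north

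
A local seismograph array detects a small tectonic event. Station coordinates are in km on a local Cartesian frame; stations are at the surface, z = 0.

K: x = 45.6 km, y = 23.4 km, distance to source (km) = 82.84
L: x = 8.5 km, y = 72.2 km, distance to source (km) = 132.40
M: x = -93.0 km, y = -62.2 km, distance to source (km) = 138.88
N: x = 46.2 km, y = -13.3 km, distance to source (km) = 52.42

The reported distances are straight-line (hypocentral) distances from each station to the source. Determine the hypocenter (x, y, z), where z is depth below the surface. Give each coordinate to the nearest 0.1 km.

Each station gives a sphere (x−x_i)² + (y−y_i)² + z² = d_i² (stations at z=0).
Subtracting the K sphere from L and M: z² cancels, leaving linear equations in x and y:
-74.2 x + 97.6 y = -8009.12
-277.2 x − 171.2 y = -2534.27
Solving: x ≈ 40.709, y ≈ -51.112 km (keep extra digits for the depth step; rounded: 40.7, -51.1).
Then from the K sphere: z² = 82.84² − (x − 45.6)² − (y − 23.4)² with x = 40.709, y = -51.112, so z ≈ 35.868 ≈ 35.9 km.
Check against N (with the unrounded solution): distance 52.41 ≈ 52.42 km. ✓

x ≈ 40.7 km, y ≈ -51.1 km, depth ≈ 35.9 km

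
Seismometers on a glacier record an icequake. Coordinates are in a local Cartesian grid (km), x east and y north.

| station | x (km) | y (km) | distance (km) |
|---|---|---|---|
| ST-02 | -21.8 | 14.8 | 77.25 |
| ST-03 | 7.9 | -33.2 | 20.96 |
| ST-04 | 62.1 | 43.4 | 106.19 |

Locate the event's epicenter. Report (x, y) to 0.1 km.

(16.3, -52.4)

Circle about each station: (x + 21.8)² + (y − 14.8)² = 77.25²; (x − 7.9)² + (y + 33.2)² = 20.96²; (x − 62.1)² + (y − 43.4)² = 106.19².
Subtracting the ST-02 equation from the ST-03 and ST-04 equations removes the quadratic terms:
59.4 x − 96.0 y = 5998.61
167.8 x + 57.2 y = -263.06
Solving the 2×2 system: x ≈ 16.3, y ≈ -52.4 km.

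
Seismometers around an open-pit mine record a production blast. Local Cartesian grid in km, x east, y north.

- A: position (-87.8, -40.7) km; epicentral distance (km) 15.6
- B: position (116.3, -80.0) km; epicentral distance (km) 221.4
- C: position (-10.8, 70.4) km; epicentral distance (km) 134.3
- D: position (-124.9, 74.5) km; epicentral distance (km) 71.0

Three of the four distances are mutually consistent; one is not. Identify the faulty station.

Solve using three stations at a time. Using A, B, C (subtract circle equations pairwise → linear system) gives (x, y) ≈ (-99.5, -30.4).
Distances from that point to each station vs reported:
  A: calculated 15.5 vs reported 15.6 → residual 0.1 km
  B: calculated 221.4 vs reported 221.4 → residual 0.0 km
  C: calculated 134.3 vs reported 134.3 → residual 0.0 km
  D: calculated 108.0 vs reported 71.0 → residual 37.0 km
A, B, C are mutually consistent (residuals ≈ 0); D is off by 37.0 km.

D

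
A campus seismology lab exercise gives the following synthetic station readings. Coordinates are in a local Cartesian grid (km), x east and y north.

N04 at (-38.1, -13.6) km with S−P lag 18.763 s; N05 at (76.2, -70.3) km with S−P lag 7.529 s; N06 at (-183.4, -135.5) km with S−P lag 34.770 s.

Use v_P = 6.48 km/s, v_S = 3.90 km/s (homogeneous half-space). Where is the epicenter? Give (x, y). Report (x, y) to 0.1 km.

Distance from S−P lag: d = Δt · v_P v_S / (v_P − v_S) = Δt · (6.48·3.90)/(6.48−3.90) ≈ 9.7953·Δt.
So d_N04 = 183.79, d_N05 = 73.75, d_N06 = 340.58 km.
Circle about each station: (x + 38.1)² + (y + 13.6)² = 183.79²; (x − 76.2)² + (y + 70.3)² = 73.75²; (x + 183.4)² + (y + 135.5)² = 340.58².
Subtracting the N04 equation from the N05 and N06 equations removes the quadratic terms:
228.6 x − 113.4 y = 37451.66
-290.6 x − 243.8 y = -31856.73
Solving the 2×2 system: x ≈ 143.7, y ≈ -40.6 km.

(143.7, -40.6)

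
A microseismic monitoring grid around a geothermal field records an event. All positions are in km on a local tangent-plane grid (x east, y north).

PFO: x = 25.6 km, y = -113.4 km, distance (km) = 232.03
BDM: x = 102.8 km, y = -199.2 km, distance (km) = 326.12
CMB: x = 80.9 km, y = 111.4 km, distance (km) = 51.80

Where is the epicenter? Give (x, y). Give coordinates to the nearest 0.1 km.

Circle about each station: (x − 25.6)² + (y + 113.4)² = 232.03²; (x − 102.8)² + (y + 199.2)² = 326.12²; (x − 80.9)² + (y − 111.4)² = 51.80².
Subtracting the PFO equation from the BDM and CMB equations removes the quadratic terms:
154.4 x − 171.6 y = -15782.77
110.6 x + 449.6 y = 56594.53
Solving the 2×2 system: x ≈ 29.6, y ≈ 118.6 km.
Check against PFO (with the unrounded x, y): √((x − 25.6)²+(y + 113.4)²) = 232.03 ≈ 232.03 km. ✓

x ≈ 29.6 km, y ≈ 118.6 km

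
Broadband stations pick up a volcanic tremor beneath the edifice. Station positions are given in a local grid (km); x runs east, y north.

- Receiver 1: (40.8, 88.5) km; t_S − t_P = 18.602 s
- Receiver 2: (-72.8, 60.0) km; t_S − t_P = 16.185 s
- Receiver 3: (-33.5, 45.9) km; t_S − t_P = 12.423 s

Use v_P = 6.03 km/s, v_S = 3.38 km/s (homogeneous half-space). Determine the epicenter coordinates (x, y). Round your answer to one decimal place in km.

Distance from S−P lag: d = Δt · v_P v_S / (v_P − v_S) = Δt · (6.03·3.38)/(6.03−3.38) ≈ 7.6911·Δt.
So d_Receiver 1 = 143.07, d_Receiver 2 = 124.48, d_Receiver 3 = 95.55 km.
Circle about each station: (x − 40.8)² + (y − 88.5)² = 143.07²; (x + 72.8)² + (y − 60.0)² = 124.48²; (x + 33.5)² + (y − 45.9)² = 95.55².
Subtracting the Receiver 1 equation from the Receiver 2 and Receiver 3 equations removes the quadratic terms:
-227.2 x − 57.0 y = 4376.70
-148.6 x − 85.2 y = 5071.39
Solving the 2×2 system: x ≈ -7.7, y ≈ -46.1 km.

-7.7 km east, -46.1 km north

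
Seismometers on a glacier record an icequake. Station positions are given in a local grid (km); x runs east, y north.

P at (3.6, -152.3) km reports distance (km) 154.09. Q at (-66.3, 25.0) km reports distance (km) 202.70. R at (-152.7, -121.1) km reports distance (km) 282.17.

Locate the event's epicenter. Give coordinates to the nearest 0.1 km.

x ≈ 121.0 km, y ≈ -52.5 km

Circle about each station: (x − 3.6)² + (y + 152.3)² = 154.09²; (x + 66.3)² + (y − 25.0)² = 202.70²; (x + 152.7)² + (y + 121.1)² = 282.17².
Subtracting the P equation from the Q and R equations removes the quadratic terms:
-139.8 x + 354.6 y = -35531.12
-312.6 x + 62.4 y = -41101.93
Solving the 2×2 system: x ≈ 121.0, y ≈ -52.5 km.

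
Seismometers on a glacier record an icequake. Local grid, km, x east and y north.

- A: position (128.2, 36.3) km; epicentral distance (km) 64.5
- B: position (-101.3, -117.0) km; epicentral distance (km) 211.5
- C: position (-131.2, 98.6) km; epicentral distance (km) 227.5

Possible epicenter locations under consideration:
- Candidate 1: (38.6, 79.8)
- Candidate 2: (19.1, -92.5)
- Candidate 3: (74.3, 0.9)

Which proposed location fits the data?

For each candidate, compare |candidate − station| to the reported distance:
Candidate 1: residuals A 35.1, B 30.0, C 56.7 → max 56.7 km
Candidate 2: residuals A 104.3, B 88.6, C 15.6 → max 104.3 km
Candidate 3: residuals A 0.0, B 0.0, C 0.0 → max 0.0 km
Only Candidate 3 has all residuals ≈ 0.

Candidate 3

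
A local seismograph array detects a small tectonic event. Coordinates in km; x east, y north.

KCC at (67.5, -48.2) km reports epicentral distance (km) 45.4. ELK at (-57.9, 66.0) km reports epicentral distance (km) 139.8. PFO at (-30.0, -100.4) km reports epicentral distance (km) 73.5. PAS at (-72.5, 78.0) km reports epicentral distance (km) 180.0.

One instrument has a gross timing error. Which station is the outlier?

Solve using three stations at a time. Using KCC, ELK, PFO (subtract circle equations pairwise → linear system) gives (x, y) ≈ (22.1, -48.6).
Distances from that point to each station vs reported:
  KCC: calculated 45.4 vs reported 45.4 → residual 0.0 km
  ELK: calculated 139.8 vs reported 139.8 → residual 0.0 km
  PFO: calculated 73.5 vs reported 73.5 → residual 0.0 km
  PAS: calculated 158.1 vs reported 180.0 → residual 21.9 km
KCC, ELK, PFO are mutually consistent (residuals ≈ 0); PAS is off by 21.9 km.

PAS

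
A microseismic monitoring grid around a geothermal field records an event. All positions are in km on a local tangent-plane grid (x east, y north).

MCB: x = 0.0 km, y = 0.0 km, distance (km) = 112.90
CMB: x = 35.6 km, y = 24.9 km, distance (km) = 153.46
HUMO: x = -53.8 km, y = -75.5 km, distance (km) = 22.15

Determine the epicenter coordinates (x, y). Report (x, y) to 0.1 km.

Circle about each station: x² + y² = 112.90²; (x − 35.6)² + (y − 24.9)² = 153.46²; (x + 53.8)² + (y + 75.5)² = 22.15².
Subtracting the MCB equation from the CMB and HUMO equations removes the quadratic terms:
71.2 x + 49.8 y = -8916.19
-107.6 x − 151.0 y = 20850.48
Solving the 2×2 system: x ≈ -57.1, y ≈ -97.4 km.

(-57.1, -97.4)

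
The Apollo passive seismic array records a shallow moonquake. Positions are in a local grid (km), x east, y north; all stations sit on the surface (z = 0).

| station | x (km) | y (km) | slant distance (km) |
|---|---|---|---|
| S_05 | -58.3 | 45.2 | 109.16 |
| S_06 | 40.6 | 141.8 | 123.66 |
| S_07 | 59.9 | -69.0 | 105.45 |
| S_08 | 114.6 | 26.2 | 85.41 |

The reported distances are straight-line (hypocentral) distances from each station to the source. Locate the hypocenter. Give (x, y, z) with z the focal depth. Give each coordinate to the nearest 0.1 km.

x ≈ 40.4 km, y ≈ 25.6 km, depth ≈ 42.3 km

Each station gives a sphere (x−x_i)² + (y−y_i)² + z² = d_i² (stations at z=0).
Subtracting the S_05 sphere from S_06 and S_07: z² cancels, leaving linear equations in x and y:
197.8 x + 193.2 y = 12937.78
236.4 x − 228.4 y = 3703.28
Solving: x ≈ 40.401, y ≈ 25.602 km (keep extra digits for the depth step; rounded: 40.4, 25.6).
Then from the S_05 sphere: z² = 109.16² − (x + 58.3)² − (y − 45.2)² with x = 40.401, y = 25.602, so z ≈ 42.308 ≈ 42.3 km.
Check against S_08 (with the unrounded solution): distance 85.41 ≈ 85.41 km. ✓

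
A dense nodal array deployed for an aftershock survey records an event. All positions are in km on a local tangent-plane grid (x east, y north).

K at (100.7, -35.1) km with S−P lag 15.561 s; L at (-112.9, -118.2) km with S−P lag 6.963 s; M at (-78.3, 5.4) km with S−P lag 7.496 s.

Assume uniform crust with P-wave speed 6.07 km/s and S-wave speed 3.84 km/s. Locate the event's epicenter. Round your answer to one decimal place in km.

Distance from S−P lag: d = Δt · v_P v_S / (v_P − v_S) = Δt · (6.07·3.84)/(6.07−3.84) ≈ 10.4524·Δt.
So d_K = 162.65, d_L = 72.78, d_M = 78.35 km.
Circle about each station: (x − 100.7)² + (y + 35.1)² = 162.65²; (x + 112.9)² + (y + 118.2)² = 72.78²; (x + 78.3)² + (y − 5.4)² = 78.35².
Subtracting pairs of circle equations eliminates x²+y² and gives linear equations (the radical axes):
-427.2 x − 166.2 y = 36503.24
-358.0 x + 81.0 y = 15103.85
Solving the 2×2 system: x ≈ -58.1, y ≈ -70.3 km.

x ≈ -58.1 km, y ≈ -70.3 km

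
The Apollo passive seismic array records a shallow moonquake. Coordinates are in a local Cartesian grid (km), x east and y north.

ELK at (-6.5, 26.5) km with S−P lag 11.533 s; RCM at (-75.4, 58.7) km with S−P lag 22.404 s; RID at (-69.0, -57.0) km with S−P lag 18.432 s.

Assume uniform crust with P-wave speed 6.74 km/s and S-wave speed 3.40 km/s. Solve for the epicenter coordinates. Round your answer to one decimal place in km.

x ≈ 53.4 km, y ≈ -25.2 km

Distance from S−P lag: d = Δt · v_P v_S / (v_P − v_S) = Δt · (6.74·3.40)/(6.74−3.40) ≈ 6.8611·Δt.
So d_ELK = 79.13, d_RCM = 153.72, d_RID = 126.46 km.
Circle about each station: (x + 6.5)² + (y − 26.5)² = 79.13²; (x + 75.4)² + (y − 58.7)² = 153.72²; (x + 69.0)² + (y + 57.0)² = 126.46².
Subtracting pairs of circle equations eliminates x²+y² and gives linear equations (the radical axes):
-137.8 x + 64.4 y = -8981.93
-125.0 x − 167.0 y = -2465.07
Solving the 2×2 system: x ≈ 53.4, y ≈ -25.2 km.
Check against ELK (with the unrounded x, y): √((x + 6.5)²+(y − 26.5)²) = 79.13 ≈ 79.13 km. ✓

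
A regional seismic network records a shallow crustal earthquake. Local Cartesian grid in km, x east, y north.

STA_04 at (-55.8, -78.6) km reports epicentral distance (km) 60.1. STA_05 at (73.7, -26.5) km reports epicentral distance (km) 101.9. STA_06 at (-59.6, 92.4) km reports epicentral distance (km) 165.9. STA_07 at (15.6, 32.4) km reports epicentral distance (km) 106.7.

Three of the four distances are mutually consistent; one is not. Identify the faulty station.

STA_04

Solve using three stations at a time. Using STA_05, STA_06, STA_07 (subtract circle equations pairwise → linear system) gives (x, y) ≈ (-19.0, -68.4).
Distances from that point to each station vs reported:
  STA_04: calculated 38.1 vs reported 60.1 → residual 22.0 km
  STA_05: calculated 101.8 vs reported 101.9 → residual 0.1 km
  STA_06: calculated 165.8 vs reported 165.9 → residual 0.1 km
  STA_07: calculated 106.6 vs reported 106.7 → residual 0.1 km
STA_05, STA_06, STA_07 are mutually consistent (residuals ≈ 0); STA_04 is off by 22.0 km.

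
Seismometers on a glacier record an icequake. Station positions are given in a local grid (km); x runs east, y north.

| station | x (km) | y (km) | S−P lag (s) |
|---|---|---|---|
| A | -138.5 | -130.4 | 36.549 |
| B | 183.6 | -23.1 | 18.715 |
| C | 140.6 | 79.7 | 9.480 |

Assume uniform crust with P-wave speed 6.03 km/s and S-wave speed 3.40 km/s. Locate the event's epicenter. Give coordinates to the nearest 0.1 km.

68.0 km east, 65.9 km north

Distance from S−P lag: d = Δt · v_P v_S / (v_P − v_S) = Δt · (6.03·3.40)/(6.03−3.40) ≈ 7.7954·Δt.
So d_A = 284.92, d_B = 145.89, d_C = 73.90 km.
Circle about each station: (x + 138.5)² + (y + 130.4)² = 284.92²; (x − 183.6)² + (y + 23.1)² = 145.89²; (x − 140.6)² + (y − 79.7)² = 73.90².
Subtracting the A equation from the B and C equations removes the quadratic terms:
644.2 x + 214.6 y = 57951.67
558.2 x + 420.2 y = 65652.24
Solving the 2×2 system: x ≈ 68.0, y ≈ 65.9 km.
Check against A (with the unrounded x, y): √((x + 138.5)²+(y + 130.4)²) = 284.92 ≈ 284.92 km. ✓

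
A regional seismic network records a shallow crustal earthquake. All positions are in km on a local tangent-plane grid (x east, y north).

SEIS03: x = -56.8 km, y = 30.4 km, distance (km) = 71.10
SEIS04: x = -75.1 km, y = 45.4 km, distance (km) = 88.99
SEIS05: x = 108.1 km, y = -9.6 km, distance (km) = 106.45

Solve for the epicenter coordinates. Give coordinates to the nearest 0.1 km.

13.7 km east, 39.6 km north

Circle about each station: (x + 56.8)² + (y − 30.4)² = 71.10²; (x + 75.1)² + (y − 45.4)² = 88.99²; (x − 108.1)² + (y + 9.6)² = 106.45².
Subtracting the SEIS03 equation from the SEIS04 and SEIS05 equations removes the quadratic terms:
-36.6 x + 30.0 y = 686.76
329.8 x − 80.0 y = 1350.98
Solving the 2×2 system: x ≈ 13.7, y ≈ 39.6 km.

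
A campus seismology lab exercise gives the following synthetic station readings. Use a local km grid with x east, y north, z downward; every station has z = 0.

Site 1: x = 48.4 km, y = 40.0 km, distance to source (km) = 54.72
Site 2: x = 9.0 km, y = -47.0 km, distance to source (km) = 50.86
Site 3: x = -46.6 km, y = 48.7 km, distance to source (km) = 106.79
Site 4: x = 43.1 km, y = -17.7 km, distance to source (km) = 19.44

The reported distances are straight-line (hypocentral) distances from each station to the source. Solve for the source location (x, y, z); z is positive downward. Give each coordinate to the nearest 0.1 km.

(40.1, -11.0, 18.0)

Each station gives a sphere (x−x_i)² + (y−y_i)² + z² = d_i² (stations at z=0).
Subtracting the Site 1 sphere from Site 2 and Site 3: z² cancels, leaving linear equations in x and y:
-78.8 x − 174.0 y = -1245.02
-190.0 x + 17.4 y = -7809.14
Solving: x ≈ 40.093, y ≈ -11.002 km (keep extra digits for the depth step; rounded: 40.1, -11.0).
Then from the Site 1 sphere: z² = 54.72² − (x − 48.4)² − (y − 40.0)² with x = 40.093, y = -11.002, so z ≈ 18.002 ≈ 18.0 km.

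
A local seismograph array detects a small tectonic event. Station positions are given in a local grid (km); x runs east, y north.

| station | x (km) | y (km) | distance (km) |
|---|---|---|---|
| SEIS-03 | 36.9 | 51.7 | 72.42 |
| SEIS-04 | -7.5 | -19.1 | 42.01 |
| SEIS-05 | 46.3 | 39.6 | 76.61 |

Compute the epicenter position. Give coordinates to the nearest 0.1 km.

Circle about each station: (x − 36.9)² + (y − 51.7)² = 72.42²; (x + 7.5)² + (y + 19.1)² = 42.01²; (x − 46.3)² + (y − 39.6)² = 76.61².
Subtracting pairs of circle equations eliminates x²+y² and gives linear equations (the radical axes):
-88.8 x − 141.6 y = -133.62
18.8 x − 24.2 y = -947.09
Solving the 2×2 system: x ≈ -27.2, y ≈ 18.0 km.

-27.2 km east, 18.0 km north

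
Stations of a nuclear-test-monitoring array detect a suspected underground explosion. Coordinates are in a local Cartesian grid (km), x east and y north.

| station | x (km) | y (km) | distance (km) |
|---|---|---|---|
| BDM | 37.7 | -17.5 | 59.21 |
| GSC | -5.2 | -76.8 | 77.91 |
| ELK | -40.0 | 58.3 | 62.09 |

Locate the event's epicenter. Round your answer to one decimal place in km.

Circle about each station: (x − 37.7)² + (y + 17.5)² = 59.21²; (x + 5.2)² + (y + 76.8)² = 77.91²; (x + 40.0)² + (y − 58.3)² = 62.09².
Subtracting the BDM equation from the GSC and ELK equations removes the quadratic terms:
-85.8 x − 118.6 y = 1633.60
-155.4 x + 151.6 y = 2922.01
Solving the 2×2 system: x ≈ -18.9, y ≈ -0.1 km.

(-18.9, -0.1)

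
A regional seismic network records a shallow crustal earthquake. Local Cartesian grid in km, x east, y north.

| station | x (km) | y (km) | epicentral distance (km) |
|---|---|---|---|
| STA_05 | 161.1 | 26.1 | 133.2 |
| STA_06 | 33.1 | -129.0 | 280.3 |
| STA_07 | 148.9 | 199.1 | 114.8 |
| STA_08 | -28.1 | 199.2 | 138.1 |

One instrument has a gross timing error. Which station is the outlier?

Solve using three stations at a time. Using STA_05, STA_06, STA_08 (subtract circle equations pairwise → linear system) gives (x, y) ≈ (98.3, 143.6).
Distances from that point to each station vs reported:
  STA_05: calculated 133.2 vs reported 133.2 → residual 0.0 km
  STA_06: calculated 280.3 vs reported 280.3 → residual 0.0 km
  STA_07: calculated 75.1 vs reported 114.8 → residual 39.7 km
  STA_08: calculated 138.1 vs reported 138.1 → residual 0.0 km
STA_05, STA_06, STA_08 are mutually consistent (residuals ≈ 0); STA_07 is off by 39.7 km.

STA_07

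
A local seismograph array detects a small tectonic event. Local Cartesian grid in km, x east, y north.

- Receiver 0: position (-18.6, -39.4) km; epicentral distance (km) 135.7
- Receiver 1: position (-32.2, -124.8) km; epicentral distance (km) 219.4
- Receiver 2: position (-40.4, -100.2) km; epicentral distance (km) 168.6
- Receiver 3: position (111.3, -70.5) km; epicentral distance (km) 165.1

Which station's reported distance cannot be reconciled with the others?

Solve using three stations at a time. Using Receiver 0, Receiver 1, Receiver 3 (subtract circle equations pairwise → linear system) gives (x, y) ≈ (44.8, 80.7).
Distances from that point to each station vs reported:
  Receiver 0: calculated 135.8 vs reported 135.7 → residual 0.1 km
  Receiver 1: calculated 219.5 vs reported 219.4 → residual 0.1 km
  Receiver 2: calculated 200.0 vs reported 168.6 → residual 31.4 km
  Receiver 3: calculated 165.2 vs reported 165.1 → residual 0.1 km
Receiver 0, Receiver 1, Receiver 3 are mutually consistent (residuals ≈ 0); Receiver 2 is off by 31.4 km.

Receiver 2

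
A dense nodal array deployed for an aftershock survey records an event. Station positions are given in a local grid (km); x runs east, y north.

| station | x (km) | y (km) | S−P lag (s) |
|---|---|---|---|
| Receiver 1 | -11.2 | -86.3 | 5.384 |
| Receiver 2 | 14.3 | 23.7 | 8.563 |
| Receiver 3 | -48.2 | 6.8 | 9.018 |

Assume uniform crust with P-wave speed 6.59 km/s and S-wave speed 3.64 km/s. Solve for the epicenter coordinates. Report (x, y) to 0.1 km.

3.6 km east, -45.1 km north

Distance from S−P lag: d = Δt · v_P v_S / (v_P − v_S) = Δt · (6.59·3.64)/(6.59−3.64) ≈ 8.1314·Δt.
So d_Receiver 1 = 43.78, d_Receiver 2 = 69.63, d_Receiver 3 = 73.33 km.
Circle about each station: (x + 11.2)² + (y + 86.3)² = 43.78²; (x − 14.3)² + (y − 23.7)² = 69.63²; (x + 48.2)² + (y − 6.8)² = 73.33².
Subtracting the Receiver 1 equation from the Receiver 2 and Receiver 3 equations removes the quadratic terms:
51.0 x + 220.0 y = -9738.60
-74.0 x + 186.2 y = -8664.25
Solving the 2×2 system: x ≈ 3.6, y ≈ -45.1 km.
Check against Receiver 1 (with the unrounded x, y): √((x + 11.2)²+(y + 86.3)²) = 43.78 ≈ 43.78 km. ✓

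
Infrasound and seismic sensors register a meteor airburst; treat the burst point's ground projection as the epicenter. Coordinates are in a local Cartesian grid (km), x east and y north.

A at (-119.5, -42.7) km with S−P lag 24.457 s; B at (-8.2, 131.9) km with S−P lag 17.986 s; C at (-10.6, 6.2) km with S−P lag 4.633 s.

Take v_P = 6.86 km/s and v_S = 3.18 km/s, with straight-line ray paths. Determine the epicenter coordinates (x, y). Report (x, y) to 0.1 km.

7.9 km east, 26.5 km north

Distance from S−P lag: d = Δt · v_P v_S / (v_P − v_S) = Δt · (6.86·3.18)/(6.86−3.18) ≈ 5.9279·Δt.
So d_A = 144.98, d_B = 106.62, d_C = 27.46 km.
Circle about each station: (x + 119.5)² + (y + 42.7)² = 144.98²; (x + 8.2)² + (y − 131.9)² = 106.62²; (x + 10.6)² + (y − 6.2)² = 27.46².
Subtracting pairs of circle equations eliminates x²+y² and gives linear equations (the radical axes):
222.6 x + 349.2 y = 11012.69
217.8 x + 97.8 y = 4312.41
Solving the 2×2 system: x ≈ 7.9, y ≈ 26.5 km.
Check against A (with the unrounded x, y): √((x + 119.5)²+(y + 42.7)²) = 144.98 ≈ 144.98 km. ✓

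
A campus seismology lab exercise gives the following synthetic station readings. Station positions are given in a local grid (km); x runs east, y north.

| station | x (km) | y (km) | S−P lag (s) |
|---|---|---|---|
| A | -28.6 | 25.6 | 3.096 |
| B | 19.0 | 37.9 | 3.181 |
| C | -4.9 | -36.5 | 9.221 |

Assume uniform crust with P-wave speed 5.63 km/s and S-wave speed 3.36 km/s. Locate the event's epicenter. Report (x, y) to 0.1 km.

(-7.4, 40.3)

Distance from S−P lag: d = Δt · v_P v_S / (v_P − v_S) = Δt · (5.63·3.36)/(5.63−3.36) ≈ 8.3334·Δt.
So d_A = 25.80, d_B = 26.51, d_C = 76.84 km.
Circle about each station: (x + 28.6)² + (y − 25.6)² = 25.80²; (x − 19.0)² + (y − 37.9)² = 26.51²; (x + 4.9)² + (y + 36.5)² = 76.84².
Subtracting the A equation from the B and C equations removes the quadratic terms:
95.2 x + 24.6 y = 286.95
47.4 x − 124.2 y = -5355.81
Solving the 2×2 system: x ≈ -7.4, y ≈ 40.3 km.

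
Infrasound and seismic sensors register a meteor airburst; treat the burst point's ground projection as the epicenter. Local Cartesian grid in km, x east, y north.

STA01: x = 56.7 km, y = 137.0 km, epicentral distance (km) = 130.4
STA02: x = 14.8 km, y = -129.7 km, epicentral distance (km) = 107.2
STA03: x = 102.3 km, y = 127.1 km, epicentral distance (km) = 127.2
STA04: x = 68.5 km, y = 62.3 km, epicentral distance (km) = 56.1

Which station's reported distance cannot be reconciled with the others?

Solve using three stations at a time. Using STA01, STA03, STA04 (subtract circle equations pairwise → linear system) gives (x, y) ≈ (61.3, 6.7).
Distances from that point to each station vs reported:
  STA01: calculated 130.4 vs reported 130.4 → residual 0.0 km
  STA02: calculated 144.1 vs reported 107.2 → residual 36.9 km
  STA03: calculated 127.2 vs reported 127.2 → residual 0.0 km
  STA04: calculated 56.1 vs reported 56.1 → residual 0.0 km
STA01, STA03, STA04 are mutually consistent (residuals ≈ 0); STA02 is off by 36.9 km.

STA02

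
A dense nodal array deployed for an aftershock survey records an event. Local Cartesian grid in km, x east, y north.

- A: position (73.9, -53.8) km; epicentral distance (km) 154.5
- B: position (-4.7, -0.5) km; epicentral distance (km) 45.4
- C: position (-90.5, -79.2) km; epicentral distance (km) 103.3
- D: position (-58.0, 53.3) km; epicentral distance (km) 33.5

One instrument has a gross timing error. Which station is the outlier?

B

Solve using three stations at a time. Using A, C, D (subtract circle equations pairwise → linear system) gives (x, y) ≈ (-61.8, 20.0).
Distances from that point to each station vs reported:
  A: calculated 154.5 vs reported 154.5 → residual 0.0 km
  B: calculated 60.7 vs reported 45.4 → residual 15.3 km
  C: calculated 103.3 vs reported 103.3 → residual 0.0 km
  D: calculated 33.5 vs reported 33.5 → residual 0.0 km
A, C, D are mutually consistent (residuals ≈ 0); B is off by 15.3 km.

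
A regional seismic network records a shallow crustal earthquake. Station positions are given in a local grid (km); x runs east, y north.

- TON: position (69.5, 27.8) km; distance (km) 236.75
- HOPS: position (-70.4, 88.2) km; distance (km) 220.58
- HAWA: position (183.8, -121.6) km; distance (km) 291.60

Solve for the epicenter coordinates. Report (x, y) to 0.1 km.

Circle about each station: (x − 69.5)² + (y − 27.8)² = 236.75²; (x + 70.4)² + (y − 88.2)² = 220.58²; (x − 183.8)² + (y + 121.6)² = 291.60².
Subtracting the TON equation from the HOPS and HAWA equations removes the quadratic terms:
-279.8 x + 120.8 y = 14527.34
228.6 x − 298.8 y = 13985.91
Solving the 2×2 system: x ≈ -107.7, y ≈ -129.2 km.
Check against TON (with the unrounded x, y): √((x − 69.5)²+(y − 27.8)²) = 236.75 ≈ 236.75 km. ✓

-107.7 km east, -129.2 km north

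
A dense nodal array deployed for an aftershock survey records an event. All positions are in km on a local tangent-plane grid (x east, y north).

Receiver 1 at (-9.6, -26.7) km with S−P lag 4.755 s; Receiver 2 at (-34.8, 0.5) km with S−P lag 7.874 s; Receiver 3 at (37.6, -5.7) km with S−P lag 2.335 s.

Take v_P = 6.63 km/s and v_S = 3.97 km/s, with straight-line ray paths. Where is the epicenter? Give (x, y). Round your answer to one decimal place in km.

Distance from S−P lag: d = Δt · v_P v_S / (v_P − v_S) = Δt · (6.63·3.97)/(6.63−3.97) ≈ 9.8952·Δt.
So d_Receiver 1 = 47.05, d_Receiver 2 = 77.91, d_Receiver 3 = 23.11 km.
Circle about each station: (x + 9.6)² + (y + 26.7)² = 47.05²; (x + 34.8)² + (y − 0.5)² = 77.91²; (x − 37.6)² + (y + 5.7)² = 23.11².
Subtracting the Receiver 1 equation from the Receiver 2 and Receiver 3 equations removes the quadratic terms:
-50.4 x + 54.4 y = -3450.03
94.4 x + 42.0 y = 2320.83
Solving the 2×2 system: x ≈ 37.4, y ≈ -28.8 km.

37.4 km east, -28.8 km north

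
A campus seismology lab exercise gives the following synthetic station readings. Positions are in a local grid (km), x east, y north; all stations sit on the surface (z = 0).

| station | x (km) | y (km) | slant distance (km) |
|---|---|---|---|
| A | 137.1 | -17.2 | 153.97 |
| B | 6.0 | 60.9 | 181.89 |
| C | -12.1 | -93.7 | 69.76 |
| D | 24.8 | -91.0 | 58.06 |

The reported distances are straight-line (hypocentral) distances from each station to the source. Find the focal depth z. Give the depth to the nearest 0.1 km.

Each station gives a sphere (x−x_i)² + (y−y_i)² + z² = d_i² (stations at z=0).
Subtracting the A sphere from B and C: z² cancels, leaving linear equations in x and y:
-262.2 x + 156.2 y = -24724.65
-298.4 x − 153.0 y = 8674.15
Solving: x ≈ 27.996, y ≈ -111.294 km (keep extra digits for the depth step; rounded: 28.0, -111.3).
Then from the A sphere: z² = 153.97² − (x − 137.1)² − (y + 17.2)² with x = 27.996, y = -111.294, so z ≈ 54.308 ≈ 54.3 km.

z ≈ 54.3 km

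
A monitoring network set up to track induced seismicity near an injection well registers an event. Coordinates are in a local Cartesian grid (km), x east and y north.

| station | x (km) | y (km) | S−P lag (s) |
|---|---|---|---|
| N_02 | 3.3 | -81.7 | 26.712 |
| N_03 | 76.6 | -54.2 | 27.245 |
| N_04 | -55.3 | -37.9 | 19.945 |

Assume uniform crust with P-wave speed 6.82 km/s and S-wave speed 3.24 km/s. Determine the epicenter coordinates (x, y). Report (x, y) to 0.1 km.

Distance from S−P lag: d = Δt · v_P v_S / (v_P − v_S) = Δt · (6.82·3.24)/(6.82−3.24) ≈ 6.1723·Δt.
So d_N_02 = 164.87, d_N_03 = 168.16, d_N_04 = 123.11 km.
Circle about each station: (x − 3.3)² + (y + 81.7)² = 164.87²; (x − 76.6)² + (y + 54.2)² = 168.16²; (x + 55.3)² + (y + 37.9)² = 123.11².
Subtracting the N_02 equation from the N_03 and N_04 equations removes the quadratic terms:
146.6 x + 55.0 y = 1023.75
-117.2 x + 87.6 y = 9834.76
Solving the 2×2 system: x ≈ -23.4, y ≈ 81.0 km.

(-23.4, 81.0)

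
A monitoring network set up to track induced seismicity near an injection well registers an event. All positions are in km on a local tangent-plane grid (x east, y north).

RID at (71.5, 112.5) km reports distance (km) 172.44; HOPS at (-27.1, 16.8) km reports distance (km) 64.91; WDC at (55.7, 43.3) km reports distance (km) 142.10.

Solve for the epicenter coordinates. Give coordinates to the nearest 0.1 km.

Circle about each station: (x − 71.5)² + (y − 112.5)² = 172.44²; (x + 27.1)² + (y − 16.8)² = 64.91²; (x − 55.7)² + (y − 43.3)² = 142.10².
Subtracting the RID equation from the HOPS and WDC equations removes the quadratic terms:
-197.2 x − 191.4 y = 8770.40
-31.6 x − 138.4 y = -3247.98
Solving the 2×2 system: x ≈ -86.4, y ≈ 43.2 km.

-86.4 km east, 43.2 km north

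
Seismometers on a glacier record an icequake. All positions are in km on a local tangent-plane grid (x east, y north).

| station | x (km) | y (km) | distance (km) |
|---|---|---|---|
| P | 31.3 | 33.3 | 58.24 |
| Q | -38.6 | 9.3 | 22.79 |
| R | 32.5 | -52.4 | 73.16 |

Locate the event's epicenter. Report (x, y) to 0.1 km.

Circle about each station: (x − 31.3)² + (y − 33.3)² = 58.24²; (x + 38.6)² + (y − 9.3)² = 22.79²; (x − 32.5)² + (y + 52.4)² = 73.16².
Subtracting the P equation from the Q and R equations removes the quadratic terms:
-139.8 x − 48.0 y = 2360.38
2.4 x − 171.4 y = -247.06
Solving the 2×2 system: x ≈ -17.3, y ≈ 1.2 km.
Check against P (with the unrounded x, y): √((x − 31.3)²+(y − 33.3)²) = 58.24 ≈ 58.24 km. ✓

x ≈ -17.3 km, y ≈ 1.2 km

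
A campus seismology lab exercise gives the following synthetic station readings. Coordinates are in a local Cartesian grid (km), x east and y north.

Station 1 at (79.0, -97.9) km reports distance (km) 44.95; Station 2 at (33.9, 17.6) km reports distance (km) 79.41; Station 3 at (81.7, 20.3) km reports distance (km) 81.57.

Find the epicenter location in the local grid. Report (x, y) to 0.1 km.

(58.5, -57.9)

Circle about each station: (x − 79.0)² + (y + 97.9)² = 44.95²; (x − 33.9)² + (y − 17.6)² = 79.41²; (x − 81.7)² + (y − 20.3)² = 81.57².
Subtracting the Station 1 equation from the Station 2 and Station 3 equations removes the quadratic terms:
-90.2 x + 231.0 y = -18651.89
5.4 x + 236.4 y = -13371.59
Solving the 2×2 system: x ≈ 58.5, y ≈ -57.9 km.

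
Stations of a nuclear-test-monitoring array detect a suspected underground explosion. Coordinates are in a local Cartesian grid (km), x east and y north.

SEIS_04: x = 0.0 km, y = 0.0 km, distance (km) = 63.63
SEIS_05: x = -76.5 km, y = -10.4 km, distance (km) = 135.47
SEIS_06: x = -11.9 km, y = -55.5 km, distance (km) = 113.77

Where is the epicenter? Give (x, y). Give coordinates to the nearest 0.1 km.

Circle about each station: x² + y² = 63.63²; (x + 76.5)² + (y + 10.4)² = 135.47²; (x + 11.9)² + (y + 55.5)² = 113.77².
Subtracting pairs of circle equations eliminates x²+y² and gives linear equations (the radical axes):
-153.0 x − 20.8 y = -8342.93
-23.8 x − 111.0 y = -5672.98
Solving the 2×2 system: x ≈ 49.0, y ≈ 40.6 km.

(49.0, 40.6)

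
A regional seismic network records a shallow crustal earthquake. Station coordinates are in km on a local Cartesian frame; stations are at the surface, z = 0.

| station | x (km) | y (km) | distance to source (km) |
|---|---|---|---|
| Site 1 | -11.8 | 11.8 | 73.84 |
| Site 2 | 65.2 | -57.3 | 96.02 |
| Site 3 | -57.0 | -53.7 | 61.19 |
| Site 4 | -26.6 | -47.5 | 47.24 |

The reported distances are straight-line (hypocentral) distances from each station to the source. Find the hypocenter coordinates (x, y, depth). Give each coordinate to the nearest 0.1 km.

Each station gives a sphere (x−x_i)² + (y−y_i)² + z² = d_i² (stations at z=0).
Subtracting the Site 1 sphere from Site 2 and Site 3: z² cancels, leaving linear equations in x and y:
154.0 x − 138.2 y = 3488.36
-90.4 x − 131.0 y = 7562.34
Solving: x ≈ -18.004, y ≈ -45.304 km (keep extra digits for the depth step; rounded: -18.0, -45.3).
Then from the Site 1 sphere: z² = 73.84² − (x + 11.8)² − (y − 11.8)² with x = -18.004, y = -45.304, so z ≈ 46.400 ≈ 46.4 km.

x ≈ -18.0 km, y ≈ -45.3 km, depth ≈ 46.4 km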